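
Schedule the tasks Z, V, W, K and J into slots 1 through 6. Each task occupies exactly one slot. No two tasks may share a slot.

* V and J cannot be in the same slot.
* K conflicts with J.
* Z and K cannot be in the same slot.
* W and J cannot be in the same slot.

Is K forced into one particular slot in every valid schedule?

No

K can be 1 (e.g. W in 4, Z in 2, V in 3, K in 1, J in 5) or 2 (e.g. V=3; J=5; W=4; K=2; Z=1).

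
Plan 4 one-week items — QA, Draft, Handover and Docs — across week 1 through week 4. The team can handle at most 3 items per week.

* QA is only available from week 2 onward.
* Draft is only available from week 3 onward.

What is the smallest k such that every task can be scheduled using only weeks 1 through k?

With at most 3 per week and 4 tasks, at least 2 weeks are needed.
Draft can't be placed before week 3, so the schedule must run through at least week 3.
3 works (last occupied week: week 3): for example QA -> week 2, Docs -> week 1, Handover -> week 1, Draft -> week 3.

3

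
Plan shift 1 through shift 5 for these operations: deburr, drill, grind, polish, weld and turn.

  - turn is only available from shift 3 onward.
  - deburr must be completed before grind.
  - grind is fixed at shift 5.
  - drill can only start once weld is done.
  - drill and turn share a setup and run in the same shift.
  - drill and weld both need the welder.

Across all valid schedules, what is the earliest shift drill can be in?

shift 3

Drill must be in the same shift as turn, which can't be before shift 3, so drill is at least shift 3.
drill at shift 3 is achievable: deburr=shift 1; drill=shift 3; grind=shift 5; turn=shift 3; polish=shift 1; weld=shift 1.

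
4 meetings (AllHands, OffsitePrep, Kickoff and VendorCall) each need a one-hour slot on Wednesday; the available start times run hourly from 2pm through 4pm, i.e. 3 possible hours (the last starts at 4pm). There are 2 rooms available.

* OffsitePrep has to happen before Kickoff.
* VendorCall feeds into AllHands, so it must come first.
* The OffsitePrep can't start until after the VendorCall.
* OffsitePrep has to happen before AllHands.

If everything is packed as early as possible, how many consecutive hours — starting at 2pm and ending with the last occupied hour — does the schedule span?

The precedence chain requires at least 3 distinct hours.
With at most 2 per hour and 4 meetings, at least 2 hours are needed.
3 works (last occupied hour: 4pm): for example Kickoff=4pm; VendorCall=2pm; OffsitePrep=3pm; AllHands=4pm.

3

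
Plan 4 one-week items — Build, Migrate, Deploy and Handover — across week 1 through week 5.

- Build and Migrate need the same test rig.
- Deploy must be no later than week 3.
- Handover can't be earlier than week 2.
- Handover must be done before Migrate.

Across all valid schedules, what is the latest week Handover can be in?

Handover is available from week 2; downstream work caps Handover at week 4.
Handover at week 4 is achievable: Deploy -> week 1; Handover -> week 4; Migrate -> week 5; Build -> week 1.

week 4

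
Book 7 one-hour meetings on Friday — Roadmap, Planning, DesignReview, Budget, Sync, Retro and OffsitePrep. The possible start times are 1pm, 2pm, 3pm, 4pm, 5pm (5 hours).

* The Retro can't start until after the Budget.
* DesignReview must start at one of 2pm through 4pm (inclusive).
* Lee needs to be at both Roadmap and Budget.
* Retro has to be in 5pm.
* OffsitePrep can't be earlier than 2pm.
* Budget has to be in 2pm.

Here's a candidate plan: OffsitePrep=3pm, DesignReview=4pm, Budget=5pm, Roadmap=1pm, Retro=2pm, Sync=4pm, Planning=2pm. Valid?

Retro has to be in 5pm — violated.
The Retro can't start until after the Budget — violated.
DesignReview must start at one of 2pm through 4pm (inclusive) — holds.
OffsitePrep can't be earlier than 2pm — holds.
Budget has to be in 2pm — violated.
Lee needs to be at both Roadmap and Budget — holds.

No — it violates: The Retro can't start until after the Budget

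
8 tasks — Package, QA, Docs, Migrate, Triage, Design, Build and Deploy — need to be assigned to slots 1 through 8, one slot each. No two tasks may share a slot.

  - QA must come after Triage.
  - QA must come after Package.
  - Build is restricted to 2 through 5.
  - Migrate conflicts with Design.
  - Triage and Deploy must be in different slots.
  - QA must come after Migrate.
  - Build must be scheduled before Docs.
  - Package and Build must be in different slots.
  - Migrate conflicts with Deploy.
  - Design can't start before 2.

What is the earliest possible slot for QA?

4

Precedence pushes QA to at least 2.
QA at 4 is achievable: Build=5, Triage=3, Design=6, Migrate=2, Docs=7, Package=1, Deploy=8, QA=4.
Nothing earlier works — the conflict and capacity constraints rule out every slot before 4.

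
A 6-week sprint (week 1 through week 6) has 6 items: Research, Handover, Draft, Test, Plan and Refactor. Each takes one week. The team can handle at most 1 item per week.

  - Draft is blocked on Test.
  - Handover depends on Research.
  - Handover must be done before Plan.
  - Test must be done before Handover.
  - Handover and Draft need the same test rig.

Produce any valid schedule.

Refactor=week 6, Research=week 2, Draft=week 4, Handover=week 3, Plan=week 5, Test=week 1

Checking: Test(week 1) before Draft(week 4); Research(week 2) before Handover(week 3); Handover(week 3) before Plan(week 5); Test(week 1) before Handover(week 3); Handover(week 3) != Draft(week 4); max 1 per week (cap 1).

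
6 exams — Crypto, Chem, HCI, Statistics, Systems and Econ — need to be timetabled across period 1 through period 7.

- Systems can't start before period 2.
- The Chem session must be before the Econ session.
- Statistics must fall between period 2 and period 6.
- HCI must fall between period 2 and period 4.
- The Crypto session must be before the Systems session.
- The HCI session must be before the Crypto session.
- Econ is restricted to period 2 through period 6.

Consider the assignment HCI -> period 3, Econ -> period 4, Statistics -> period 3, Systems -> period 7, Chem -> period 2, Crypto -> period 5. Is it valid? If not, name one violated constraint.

Yes, all constraints hold

Systems can't start before period 2 — holds.
HCI must fall between period 2 and period 4 — holds.
The HCI session must be before the Crypto session — holds.
Statistics must fall between period 2 and period 6 — holds.
Econ is restricted to period 2 through period 6 — holds.
The Crypto session must be before the Systems session — holds.
The Chem session must be before the Econ session — holds.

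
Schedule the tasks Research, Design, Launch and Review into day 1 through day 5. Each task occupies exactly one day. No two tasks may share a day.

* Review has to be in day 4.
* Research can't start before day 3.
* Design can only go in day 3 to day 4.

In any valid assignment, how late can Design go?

day 3

Design is available from day 3; Design's own window allows nothing later than day 4.
Design at day 3 is achievable: Launch=day 1; Research=day 5; Review=day 4; Design=day 3.
Nothing later works — the capacity limit rule out every day after day 3.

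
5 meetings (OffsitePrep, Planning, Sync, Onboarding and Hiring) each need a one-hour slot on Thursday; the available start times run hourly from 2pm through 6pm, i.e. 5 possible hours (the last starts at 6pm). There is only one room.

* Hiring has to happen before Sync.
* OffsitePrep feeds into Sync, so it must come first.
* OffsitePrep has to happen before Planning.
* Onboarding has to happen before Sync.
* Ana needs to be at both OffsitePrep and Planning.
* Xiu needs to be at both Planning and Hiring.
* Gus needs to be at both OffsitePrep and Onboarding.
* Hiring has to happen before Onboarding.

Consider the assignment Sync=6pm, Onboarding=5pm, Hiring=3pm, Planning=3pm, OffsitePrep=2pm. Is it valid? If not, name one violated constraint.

No. Xiu needs to be at both Planning and Hiring is not satisfied.

Gus needs to be at both OffsitePrep and Onboarding — holds.
Xiu needs to be at both Planning and Hiring — violated.
OffsitePrep has to happen before Planning — holds.
Ana needs to be at both OffsitePrep and Planning — holds.
OffsitePrep feeds into Sync, so it must come first — holds.
Hiring has to happen before Onboarding — holds.
Hiring has to happen before Sync — holds.
Onboarding has to happen before Sync — holds.
There is only one room — violated.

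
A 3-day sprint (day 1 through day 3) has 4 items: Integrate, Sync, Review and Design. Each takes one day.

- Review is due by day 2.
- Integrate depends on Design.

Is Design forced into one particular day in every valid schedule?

Design can be day 1 (e.g. Sync in day 1, Design in day 1, Integrate in day 2, Review in day 1) or day 2 (e.g. Integrate=day 3; Review=day 1; Design=day 2; Sync=day 1).

No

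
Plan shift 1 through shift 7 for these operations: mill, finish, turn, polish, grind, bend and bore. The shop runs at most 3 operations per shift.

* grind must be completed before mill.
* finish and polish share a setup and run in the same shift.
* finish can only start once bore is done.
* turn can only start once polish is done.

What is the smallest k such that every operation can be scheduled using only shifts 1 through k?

The precedence chain requires at least 3 distinct shifts.
With at most 3 per shift and 7 operations, at least 3 shifts are needed.
3 works (last occupied shift: shift 3): for example mill=shift 2, finish=shift 2, grind=shift 1, turn=shift 3, bore=shift 1, bend=shift 1, polish=shift 2.

3 shifts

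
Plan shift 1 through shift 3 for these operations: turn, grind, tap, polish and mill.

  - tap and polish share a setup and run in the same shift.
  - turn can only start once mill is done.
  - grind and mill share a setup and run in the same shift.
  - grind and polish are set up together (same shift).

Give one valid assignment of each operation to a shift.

grind=shift 1; tap=shift 1; mill=shift 1; polish=shift 1; turn=shift 2

Checking: mill(shift 1) before turn(shift 2); grind = mill = shift 1; grind = polish = shift 1; tap = polish = shift 1.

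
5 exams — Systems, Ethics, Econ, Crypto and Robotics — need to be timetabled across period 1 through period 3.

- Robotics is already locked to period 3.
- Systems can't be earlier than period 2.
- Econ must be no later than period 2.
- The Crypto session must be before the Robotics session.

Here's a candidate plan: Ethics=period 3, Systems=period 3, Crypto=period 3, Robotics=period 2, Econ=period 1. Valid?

No. The Crypto session must be before the Robotics session is not satisfied.

Econ must be no later than period 2 — holds.
Robotics is already locked to period 3 — violated.
The Crypto session must be before the Robotics session — violated.
Systems can't be earlier than period 2 — holds.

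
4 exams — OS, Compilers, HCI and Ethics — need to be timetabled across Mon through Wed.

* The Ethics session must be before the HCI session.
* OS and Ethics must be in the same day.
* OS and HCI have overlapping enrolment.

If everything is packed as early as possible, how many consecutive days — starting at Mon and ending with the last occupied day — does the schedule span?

2

The precedence chain requires at least 2 distinct days.
2 works (last occupied day: Tue): for example Compilers=Mon; HCI=Tue; Ethics=Mon; OS=Mon.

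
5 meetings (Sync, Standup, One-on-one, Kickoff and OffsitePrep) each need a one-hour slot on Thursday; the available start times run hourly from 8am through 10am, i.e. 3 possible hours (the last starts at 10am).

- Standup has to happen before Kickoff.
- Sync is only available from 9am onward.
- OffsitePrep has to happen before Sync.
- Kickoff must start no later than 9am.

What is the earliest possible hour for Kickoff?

9am

Precedence pushes Kickoff to at least 9am; Kickoff's own window allows nothing later than 9am.
Kickoff at 9am is achievable: OffsitePrep in 8am; Kickoff in 9am; Standup in 8am; One-on-one in 8am; Sync in 9am.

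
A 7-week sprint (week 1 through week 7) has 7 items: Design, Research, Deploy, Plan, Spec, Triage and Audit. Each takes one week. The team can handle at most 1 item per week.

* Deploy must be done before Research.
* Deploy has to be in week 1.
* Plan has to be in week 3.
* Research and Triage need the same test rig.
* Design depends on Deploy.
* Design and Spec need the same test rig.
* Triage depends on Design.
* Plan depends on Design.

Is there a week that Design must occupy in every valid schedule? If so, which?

week 2

Deploy is fixed at week 1 and must come before Design, so Design is at least week 2.
Plan is fixed at week 3 and must come after Design, so Design is at most week 2.
So Design must be week 2.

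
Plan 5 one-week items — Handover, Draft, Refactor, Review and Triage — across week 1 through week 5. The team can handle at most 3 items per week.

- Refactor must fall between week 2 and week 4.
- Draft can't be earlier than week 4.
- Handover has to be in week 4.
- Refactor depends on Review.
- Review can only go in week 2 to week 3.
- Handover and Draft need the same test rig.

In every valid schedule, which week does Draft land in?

week 5

Draft's window is week 4–week 5.
Handover is fixed at week 4, and Draft can't share a week with Handover.
So Draft must be week 5.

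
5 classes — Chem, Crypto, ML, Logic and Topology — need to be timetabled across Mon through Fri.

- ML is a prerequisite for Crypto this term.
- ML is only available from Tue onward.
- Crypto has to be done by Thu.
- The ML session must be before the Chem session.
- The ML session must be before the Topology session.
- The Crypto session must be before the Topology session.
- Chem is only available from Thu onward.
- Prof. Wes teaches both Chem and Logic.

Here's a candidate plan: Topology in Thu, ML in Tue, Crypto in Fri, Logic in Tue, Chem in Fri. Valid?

No — it violates: Crypto has to be done by Thu

The ML session must be before the Chem session — holds.
Chem is only available from Thu onward — holds.
The ML session must be before the Topology session — holds.
The Crypto session must be before the Topology session — violated.
Prof. Wes teaches both Chem and Logic — holds.
Crypto has to be done by Thu — violated.
ML is only available from Tue onward — holds.
ML is a prerequisite for Crypto this term — holds.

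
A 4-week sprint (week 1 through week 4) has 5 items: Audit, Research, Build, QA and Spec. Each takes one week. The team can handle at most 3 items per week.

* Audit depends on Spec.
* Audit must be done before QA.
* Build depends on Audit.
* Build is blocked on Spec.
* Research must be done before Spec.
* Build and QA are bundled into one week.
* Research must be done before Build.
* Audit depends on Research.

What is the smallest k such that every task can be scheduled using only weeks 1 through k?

4 weeks

The precedence chain requires at least 4 distinct weeks.
With at most 3 per week and 5 tasks, at least 2 weeks are needed.
4 works (last occupied week: week 4): for example Research -> week 1; Audit -> week 3; Spec -> week 2; QA -> week 4; Build -> week 4.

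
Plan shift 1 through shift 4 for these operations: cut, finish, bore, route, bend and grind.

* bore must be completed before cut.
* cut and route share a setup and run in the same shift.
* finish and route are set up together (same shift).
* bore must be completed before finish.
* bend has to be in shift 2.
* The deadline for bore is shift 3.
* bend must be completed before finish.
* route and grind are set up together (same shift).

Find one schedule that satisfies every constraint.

bore=shift 1; grind=shift 3; cut=shift 3; bend=shift 2; finish=shift 3; route=shift 3

Checking: bore(shift 1) before cut(shift 3); bend(shift 2) before finish(shift 3); bore(shift 1) before finish(shift 3); finish = route = shift 3; route = grind = shift 3; cut = route = shift 3; bend=shift 2 in [shift 2,shift 2]; bore=shift 1 in [shift 1,shift 3].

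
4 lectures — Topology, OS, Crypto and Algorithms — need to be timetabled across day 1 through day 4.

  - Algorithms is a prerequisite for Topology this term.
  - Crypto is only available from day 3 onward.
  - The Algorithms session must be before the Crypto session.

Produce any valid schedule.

Crypto -> day 3; Algorithms -> day 1; OS -> day 1; Topology -> day 2

Checking: Algorithms(day 1) before Crypto(day 3); Algorithms(day 1) before Topology(day 2); Crypto=day 3 in [day 3,day 4].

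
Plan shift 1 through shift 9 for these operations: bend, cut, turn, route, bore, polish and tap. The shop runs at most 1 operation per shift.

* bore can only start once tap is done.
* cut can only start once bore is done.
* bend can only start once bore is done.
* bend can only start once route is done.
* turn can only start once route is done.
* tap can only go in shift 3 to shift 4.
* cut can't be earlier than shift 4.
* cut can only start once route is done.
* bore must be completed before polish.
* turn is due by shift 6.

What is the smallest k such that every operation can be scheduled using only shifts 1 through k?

The precedence chain requires at least 3 distinct shifts.
With at most 1 per shift and 7 operations, at least 7 shifts are needed.
Propagating the time windows through the other constraints, bend can't land before shift 5, so the schedule must run through at least shift 5.
7 works (last occupied shift: shift 7): for example bore=shift 4; tap=shift 3; turn=shift 2; cut=shift 5; bend=shift 6; polish=shift 7; route=shift 1.

7 shifts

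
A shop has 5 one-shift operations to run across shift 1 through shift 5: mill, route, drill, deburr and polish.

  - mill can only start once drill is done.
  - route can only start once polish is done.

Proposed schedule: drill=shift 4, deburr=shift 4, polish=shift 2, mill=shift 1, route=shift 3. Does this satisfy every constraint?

route can only start once polish is done — holds.
mill can only start once drill is done — violated.

No. mill can only start once drill is done is not satisfied.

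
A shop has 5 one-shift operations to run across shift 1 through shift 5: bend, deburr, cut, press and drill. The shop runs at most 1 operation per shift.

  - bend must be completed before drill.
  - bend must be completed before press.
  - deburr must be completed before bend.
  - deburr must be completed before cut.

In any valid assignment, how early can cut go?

shift 2

Precedence pushes cut to at least shift 2.
cut at shift 2 is achievable: drill in shift 5, bend in shift 3, deburr in shift 1, cut in shift 2, press in shift 4.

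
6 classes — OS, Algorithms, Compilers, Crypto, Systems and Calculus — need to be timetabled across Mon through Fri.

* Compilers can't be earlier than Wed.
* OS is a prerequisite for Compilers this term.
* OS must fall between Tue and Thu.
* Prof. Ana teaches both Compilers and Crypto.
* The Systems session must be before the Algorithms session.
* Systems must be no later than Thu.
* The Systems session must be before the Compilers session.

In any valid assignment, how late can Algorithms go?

Fri

Precedence pushes Algorithms to at least Tue.
Algorithms at Fri is achievable: Compilers in Wed, Crypto in Mon, Systems in Mon, Calculus in Mon, OS in Tue, Algorithms in Fri.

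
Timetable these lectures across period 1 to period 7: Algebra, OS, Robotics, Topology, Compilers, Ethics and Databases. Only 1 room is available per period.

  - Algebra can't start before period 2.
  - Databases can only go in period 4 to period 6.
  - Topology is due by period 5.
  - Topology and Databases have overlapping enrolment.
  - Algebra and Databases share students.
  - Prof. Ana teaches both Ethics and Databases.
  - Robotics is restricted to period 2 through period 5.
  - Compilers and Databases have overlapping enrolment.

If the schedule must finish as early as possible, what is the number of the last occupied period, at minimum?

With at most 1 per period and 7 lectures, at least 7 periods are needed.
Databases can't be placed before period 4, so the schedule must run through at least period 4.
7 works (last occupied period: period 7): for example Compilers in period 6, Databases in period 4, OS in period 5, Robotics in period 2, Algebra in period 3, Ethics in period 7, Topology in period 1.

period 7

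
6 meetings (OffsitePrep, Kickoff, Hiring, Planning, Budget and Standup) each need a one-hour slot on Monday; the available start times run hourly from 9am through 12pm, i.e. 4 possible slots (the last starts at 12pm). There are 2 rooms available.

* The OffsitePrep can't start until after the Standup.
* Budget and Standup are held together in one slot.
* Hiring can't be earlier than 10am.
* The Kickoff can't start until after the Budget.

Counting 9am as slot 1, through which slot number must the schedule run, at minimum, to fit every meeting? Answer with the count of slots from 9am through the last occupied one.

The precedence chain requires at least 2 distinct slots.
With at most 2 per slot and 6 meetings, at least 3 slots are needed.
3 works (last occupied slot: 11am): for example Hiring -> 10am, Standup -> 9am, Kickoff -> 11am, Planning -> 11am, Budget -> 9am, OffsitePrep -> 10am.

3 slots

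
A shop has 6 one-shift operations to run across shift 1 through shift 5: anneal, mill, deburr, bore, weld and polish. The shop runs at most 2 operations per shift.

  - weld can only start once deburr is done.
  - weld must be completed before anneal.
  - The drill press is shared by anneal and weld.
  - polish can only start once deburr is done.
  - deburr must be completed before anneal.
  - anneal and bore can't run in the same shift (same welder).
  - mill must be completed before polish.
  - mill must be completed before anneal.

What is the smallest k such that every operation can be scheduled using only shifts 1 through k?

3

The precedence chain requires at least 3 distinct shifts.
With at most 2 per shift and 6 operations, at least 3 shifts are needed.
3 works (last occupied shift: shift 3): for example polish in shift 3; deburr in shift 1; bore in shift 2; mill in shift 1; weld in shift 2; anneal in shift 3.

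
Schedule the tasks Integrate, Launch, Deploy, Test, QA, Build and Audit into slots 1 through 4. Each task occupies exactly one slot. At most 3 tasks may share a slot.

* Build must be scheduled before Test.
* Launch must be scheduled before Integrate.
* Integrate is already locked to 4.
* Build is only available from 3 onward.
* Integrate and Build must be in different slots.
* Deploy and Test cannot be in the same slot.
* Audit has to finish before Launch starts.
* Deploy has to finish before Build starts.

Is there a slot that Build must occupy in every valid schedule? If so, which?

3

Build's window is 3–4.
Integrate is fixed at 4, and Build can't share a slot with Integrate.
So Build must be 3.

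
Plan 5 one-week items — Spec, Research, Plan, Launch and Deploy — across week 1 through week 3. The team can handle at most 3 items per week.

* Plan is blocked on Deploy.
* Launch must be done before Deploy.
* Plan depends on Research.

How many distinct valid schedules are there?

Splitting on Spec: it can be week 1 (2), week 2 (2), week 3 (2). Listing each branch's schedules as (Research, Plan, Launch, Deploy) by week number:
Spec=week 1: (1,3,1,2) (2,3,1,2) — 2.
Spec=week 2: (1,3,1,2) (2,3,1,2) — 2.
Spec=week 3: (1,3,1,2) (2,3,1,2) — 2.
Summing: 2 + 2 + 2 = 6.

6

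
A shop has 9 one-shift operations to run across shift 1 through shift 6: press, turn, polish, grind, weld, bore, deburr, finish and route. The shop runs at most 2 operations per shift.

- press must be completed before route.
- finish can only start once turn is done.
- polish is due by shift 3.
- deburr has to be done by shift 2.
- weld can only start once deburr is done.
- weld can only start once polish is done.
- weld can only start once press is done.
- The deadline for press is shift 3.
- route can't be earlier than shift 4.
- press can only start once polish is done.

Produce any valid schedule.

route in shift 4; press in shift 2; bore in shift 5; finish in shift 3; polish in shift 1; deburr in shift 1; turn in shift 2; grind in shift 4; weld in shift 3

Checking: press(shift 2) before route(shift 4); press(shift 2) before weld(shift 3); turn(shift 2) before finish(shift 3); polish(shift 1) before press(shift 2); polish(shift 1) before weld(shift 3); deburr(shift 1) before weld(shift 3); polish=shift 1 in [shift 1,shift 3]; press=shift 2 in [shift 1,shift 3]; deburr=shift 1 in [shift 1,shift 2]; route=shift 4 in [shift 4,shift 6]; max 2 per shift (cap 2).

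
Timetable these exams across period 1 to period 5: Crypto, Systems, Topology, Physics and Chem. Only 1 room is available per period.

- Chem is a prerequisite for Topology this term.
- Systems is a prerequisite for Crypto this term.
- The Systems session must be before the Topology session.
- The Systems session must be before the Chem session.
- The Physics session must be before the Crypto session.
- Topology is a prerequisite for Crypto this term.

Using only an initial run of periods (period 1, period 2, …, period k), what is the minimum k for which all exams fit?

The precedence chain requires at least 4 distinct periods.
With at most 1 per period and 5 exams, at least 5 periods are needed.
5 works (last occupied period: period 5): for example Systems=period 1; Topology=period 3; Chem=period 2; Crypto=period 5; Physics=period 4.

5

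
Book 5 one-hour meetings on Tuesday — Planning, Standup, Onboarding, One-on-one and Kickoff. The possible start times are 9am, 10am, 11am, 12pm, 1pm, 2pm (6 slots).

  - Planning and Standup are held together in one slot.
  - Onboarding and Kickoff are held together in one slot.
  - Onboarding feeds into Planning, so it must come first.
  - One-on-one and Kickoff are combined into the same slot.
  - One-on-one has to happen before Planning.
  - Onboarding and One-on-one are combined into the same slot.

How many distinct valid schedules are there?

15

Splitting on Planning: it can be 10am (1), 11am (2), 12pm (3), 1pm (4), 2pm (5). Listing each branch's schedules as (Standup, Onboarding, One-on-one, Kickoff):
Planning=10am: (10am,9am,9am,9am) — 1.
Planning=11am: (11am,9am,9am,9am) (11am,10am,10am,10am) — 2.
Planning=12pm: (12pm,9am,9am,9am) (12pm,10am,10am,10am) (12pm,11am,11am,11am) — 3.
Planning=1pm: (1pm,9am,9am,9am) (1pm,10am,10am,10am) (1pm,11am,11am,11am) (1pm,12pm,12pm,12pm) — 4.
Planning=2pm: (2pm,9am,9am,9am) (2pm,10am,10am,10am) (2pm,11am,11am,11am) (2pm,12pm,12pm,12pm) (2pm,1pm,1pm,1pm) — 5.
Summing: 1 + 2 + 3 + 4 + 5 = 15.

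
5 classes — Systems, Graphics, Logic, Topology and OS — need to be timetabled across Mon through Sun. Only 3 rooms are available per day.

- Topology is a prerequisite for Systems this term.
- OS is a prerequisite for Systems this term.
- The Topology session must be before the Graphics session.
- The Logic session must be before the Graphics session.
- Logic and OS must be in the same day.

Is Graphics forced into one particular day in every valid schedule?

No

Graphics can be Tue (e.g. Systems -> Tue; Topology -> Mon; Logic -> Mon; Graphics -> Tue; OS -> Mon) or Wed (e.g. Systems -> Tue, OS -> Mon, Logic -> Mon, Graphics -> Wed, Topology -> Mon).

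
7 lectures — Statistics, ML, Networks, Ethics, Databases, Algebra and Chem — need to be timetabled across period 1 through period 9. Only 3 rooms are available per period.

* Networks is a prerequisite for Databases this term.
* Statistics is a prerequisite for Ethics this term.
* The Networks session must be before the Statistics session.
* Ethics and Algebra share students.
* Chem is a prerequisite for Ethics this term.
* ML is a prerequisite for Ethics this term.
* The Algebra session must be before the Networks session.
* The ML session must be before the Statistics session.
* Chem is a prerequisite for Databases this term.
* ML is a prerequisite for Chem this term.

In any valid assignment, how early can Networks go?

Precedence pushes Networks to at least period 2; downstream work caps Networks at period 7.
Networks at period 2 is achievable: Algebra in period 1; Networks in period 2; Databases in period 3; Chem in period 2; Ethics in period 4; Statistics in period 3; ML in period 1.

period 2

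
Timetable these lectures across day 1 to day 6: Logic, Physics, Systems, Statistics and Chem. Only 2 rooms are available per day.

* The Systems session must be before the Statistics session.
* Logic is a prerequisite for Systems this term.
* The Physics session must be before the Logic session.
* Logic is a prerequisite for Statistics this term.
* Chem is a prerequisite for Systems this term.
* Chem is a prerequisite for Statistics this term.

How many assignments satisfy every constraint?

Splitting on Logic: it can be day 2 (16), day 3 (20), day 4 (12). Listing each branch's schedules as (Physics, Systems, Statistics, Chem) by day number:
Logic=day 2: (1,3,4,1) (1,3,4,2) (1,3,5,1) (1,3,5,2) (1,3,6,1) (1,3,6,2) (1,4,5,1) (1,4,5,2) (1,4,5,3) (1,4,6,1) (1,4,6,2) (1,4,6,3) (1,5,6,1) (1,5,6,2) (1,5,6,3) (1,5,6,4) — 16.
Logic=day 3: (1,4,5,1) (1,4,5,2) (1,4,5,3) (1,4,6,1) (1,4,6,2) (1,4,6,3) (1,5,6,1) (1,5,6,2) (1,5,6,3) (1,5,6,4) (2,4,5,1) (2,4,5,2) (2,4,5,3) (2,4,6,1) (2,4,6,2) (2,4,6,3) (2,5,6,1) (2,5,6,2) (2,5,6,3) (2,5,6,4) — 20.
Logic=day 4: (1,5,6,1) (1,5,6,2) (1,5,6,3) (1,5,6,4) (2,5,6,1) (2,5,6,2) (2,5,6,3) (2,5,6,4) (3,5,6,1) (3,5,6,2) (3,5,6,3) (3,5,6,4) — 12.
Summing: 16 + 20 + 12 = 48.

48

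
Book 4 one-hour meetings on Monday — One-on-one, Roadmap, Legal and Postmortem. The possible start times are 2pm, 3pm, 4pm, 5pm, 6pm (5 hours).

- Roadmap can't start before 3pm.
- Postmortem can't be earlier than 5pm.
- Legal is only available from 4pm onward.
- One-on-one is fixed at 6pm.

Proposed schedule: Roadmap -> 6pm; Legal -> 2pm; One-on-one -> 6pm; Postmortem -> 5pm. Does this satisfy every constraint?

No — it violates: Legal is only available from 4pm onward

Roadmap can't start before 3pm — holds.
Legal is only available from 4pm onward — violated.
One-on-one is fixed at 6pm — holds.
Postmortem can't be earlier than 5pm — holds.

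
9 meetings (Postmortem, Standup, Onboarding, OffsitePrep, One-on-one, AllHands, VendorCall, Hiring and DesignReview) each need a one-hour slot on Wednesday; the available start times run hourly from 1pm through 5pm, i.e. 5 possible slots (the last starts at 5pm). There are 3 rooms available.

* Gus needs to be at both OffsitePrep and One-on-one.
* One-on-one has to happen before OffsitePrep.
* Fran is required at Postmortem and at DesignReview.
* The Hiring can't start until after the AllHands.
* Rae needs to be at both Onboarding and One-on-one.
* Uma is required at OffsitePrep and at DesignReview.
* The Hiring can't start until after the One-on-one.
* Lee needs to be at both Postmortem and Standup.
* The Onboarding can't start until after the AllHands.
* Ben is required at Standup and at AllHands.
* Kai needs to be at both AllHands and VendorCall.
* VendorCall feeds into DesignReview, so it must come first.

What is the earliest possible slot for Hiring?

Precedence pushes Hiring to at least 2pm.
Hiring at 2pm is achievable: DesignReview=4pm, Postmortem=1pm, Onboarding=2pm, Hiring=2pm, OffsitePrep=2pm, VendorCall=3pm, AllHands=1pm, One-on-one=1pm, Standup=3pm.

2pm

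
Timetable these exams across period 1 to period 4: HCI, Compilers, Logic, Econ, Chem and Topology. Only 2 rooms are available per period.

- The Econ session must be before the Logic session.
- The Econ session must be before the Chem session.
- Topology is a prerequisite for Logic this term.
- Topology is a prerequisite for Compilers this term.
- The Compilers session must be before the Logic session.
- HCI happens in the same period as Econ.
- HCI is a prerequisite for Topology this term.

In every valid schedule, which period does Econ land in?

period 1

Econ must be in the same period as HCI, which can't be after period 1, so Econ is at most period 1.
So Econ is pinned to period 1.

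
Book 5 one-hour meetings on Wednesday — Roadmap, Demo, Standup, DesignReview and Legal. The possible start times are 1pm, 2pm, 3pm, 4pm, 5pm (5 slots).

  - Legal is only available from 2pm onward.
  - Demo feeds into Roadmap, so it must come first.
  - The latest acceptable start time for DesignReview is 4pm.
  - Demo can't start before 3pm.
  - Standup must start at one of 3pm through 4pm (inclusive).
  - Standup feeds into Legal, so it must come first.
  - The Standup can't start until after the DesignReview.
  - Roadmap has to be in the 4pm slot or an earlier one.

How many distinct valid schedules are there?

7

Splitting on Standup: it can be 3pm (4), 4pm (3). Listing each branch's schedules as (Roadmap, Demo, DesignReview, Legal):
Standup=3pm: (4pm,3pm,1pm,4pm) (4pm,3pm,1pm,5pm) (4pm,3pm,2pm,4pm) (4pm,3pm,2pm,5pm) — 4.
Standup=4pm: (4pm,3pm,1pm,5pm) (4pm,3pm,2pm,5pm) (4pm,3pm,3pm,5pm) — 3.
Summing: 4 + 3 = 7.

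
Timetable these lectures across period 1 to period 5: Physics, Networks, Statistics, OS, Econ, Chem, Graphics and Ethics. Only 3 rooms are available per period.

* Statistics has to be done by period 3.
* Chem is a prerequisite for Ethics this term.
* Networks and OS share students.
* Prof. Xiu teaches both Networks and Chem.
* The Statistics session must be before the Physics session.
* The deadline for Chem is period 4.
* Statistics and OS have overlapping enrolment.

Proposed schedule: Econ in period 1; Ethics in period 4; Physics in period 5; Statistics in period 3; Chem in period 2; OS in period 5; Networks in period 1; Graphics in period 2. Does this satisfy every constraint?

The Statistics session must be before the Physics session — holds.
Networks and OS share students — holds.
Chem is a prerequisite for Ethics this term — holds.
Statistics has to be done by period 3 — holds.
The deadline for Chem is period 4 — holds.
Statistics and OS have overlapping enrolment — holds.
Prof. Xiu teaches both Networks and Chem — holds.
Only 3 rooms are available per period — holds.

Yes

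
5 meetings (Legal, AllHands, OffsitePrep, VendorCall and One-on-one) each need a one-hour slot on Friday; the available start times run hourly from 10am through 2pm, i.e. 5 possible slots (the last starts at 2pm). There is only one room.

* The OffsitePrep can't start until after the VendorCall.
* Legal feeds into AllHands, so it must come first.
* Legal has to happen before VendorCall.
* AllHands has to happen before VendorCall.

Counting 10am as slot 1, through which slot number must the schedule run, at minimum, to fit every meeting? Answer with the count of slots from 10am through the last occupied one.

The precedence chain requires at least 4 distinct slots.
With at most 1 per slot and 5 meetings, at least 5 slots are needed.
5 works (last occupied slot: 2pm): for example One-on-one in 2pm; OffsitePrep in 1pm; Legal in 10am; AllHands in 11am; VendorCall in 12pm.

5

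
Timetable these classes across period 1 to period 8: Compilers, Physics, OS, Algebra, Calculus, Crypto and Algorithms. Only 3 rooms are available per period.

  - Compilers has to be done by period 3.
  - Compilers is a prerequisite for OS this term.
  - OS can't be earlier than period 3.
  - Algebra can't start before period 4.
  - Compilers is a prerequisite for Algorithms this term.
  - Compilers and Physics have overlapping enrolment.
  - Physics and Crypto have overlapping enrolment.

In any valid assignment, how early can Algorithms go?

period 2

Precedence pushes Algorithms to at least period 2.
Algorithms at period 2 is achievable: Crypto in period 1; Algorithms in period 2; Calculus in period 1; Physics in period 2; Algebra in period 4; Compilers in period 1; OS in period 3.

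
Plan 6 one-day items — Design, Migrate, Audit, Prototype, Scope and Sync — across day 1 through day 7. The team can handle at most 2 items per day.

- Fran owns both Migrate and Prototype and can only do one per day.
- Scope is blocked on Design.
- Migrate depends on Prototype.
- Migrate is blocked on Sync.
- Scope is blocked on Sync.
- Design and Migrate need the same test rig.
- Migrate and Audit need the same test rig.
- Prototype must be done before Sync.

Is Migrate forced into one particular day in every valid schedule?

Migrate can be day 3 (e.g. Migrate in day 3; Design in day 1; Sync in day 2; Prototype in day 1; Scope in day 3; Audit in day 2) or day 4 (e.g. Sync -> day 2; Audit -> day 2; Scope -> day 3; Design -> day 1; Migrate -> day 4; Prototype -> day 1).

No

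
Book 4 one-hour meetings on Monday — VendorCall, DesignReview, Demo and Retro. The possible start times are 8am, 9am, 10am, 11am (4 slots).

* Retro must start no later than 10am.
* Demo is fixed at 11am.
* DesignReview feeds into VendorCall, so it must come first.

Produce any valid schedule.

Retro=8am, VendorCall=9am, DesignReview=8am, Demo=11am

Checking: DesignReview(8am) before VendorCall(9am); Retro=8am in [8am,10am]; Demo=11am in [11am,11am].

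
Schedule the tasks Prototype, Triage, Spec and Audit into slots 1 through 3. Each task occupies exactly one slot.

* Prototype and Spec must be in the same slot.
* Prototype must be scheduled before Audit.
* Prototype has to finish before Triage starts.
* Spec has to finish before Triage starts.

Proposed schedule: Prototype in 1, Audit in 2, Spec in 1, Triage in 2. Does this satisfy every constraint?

Spec has to finish before Triage starts — holds.
Prototype and Spec must be in the same slot — holds.
Prototype must be scheduled before Audit — holds.
Prototype has to finish before Triage starts — holds.

Valid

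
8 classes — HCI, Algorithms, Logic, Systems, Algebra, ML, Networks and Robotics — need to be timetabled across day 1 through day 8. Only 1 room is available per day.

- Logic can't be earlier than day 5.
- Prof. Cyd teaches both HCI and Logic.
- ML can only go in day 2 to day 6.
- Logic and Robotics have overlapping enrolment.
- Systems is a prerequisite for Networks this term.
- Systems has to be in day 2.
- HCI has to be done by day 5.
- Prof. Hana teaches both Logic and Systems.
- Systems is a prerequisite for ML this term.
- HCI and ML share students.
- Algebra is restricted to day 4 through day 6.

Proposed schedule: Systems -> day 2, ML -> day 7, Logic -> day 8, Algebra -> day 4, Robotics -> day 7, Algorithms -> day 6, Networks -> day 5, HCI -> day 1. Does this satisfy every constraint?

No — it violates: ML can only go in day 2 to day 6

HCI has to be done by day 5 — holds.
Algebra is restricted to day 4 through day 6 — holds.
Prof. Hana teaches both Logic and Systems — holds.
Systems is a prerequisite for ML this term — holds.
Logic and Robotics have overlapping enrolment — holds.
ML can only go in day 2 to day 6 — violated.
HCI and ML share students — holds.
Systems is a prerequisite for Networks this term — holds.
Prof. Cyd teaches both HCI and Logic — holds.
Systems has to be in day 2 — holds.
Logic can't be earlier than day 5 — holds.
Only 1 room is available per day — violated.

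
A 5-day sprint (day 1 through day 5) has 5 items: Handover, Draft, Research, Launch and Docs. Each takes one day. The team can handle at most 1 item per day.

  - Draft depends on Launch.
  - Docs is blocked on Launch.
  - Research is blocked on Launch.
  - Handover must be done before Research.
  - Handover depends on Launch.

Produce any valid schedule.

Draft=day 4, Launch=day 1, Research=day 3, Docs=day 5, Handover=day 2

Checking: Launch(day 1) before Docs(day 5); Launch(day 1) before Research(day 3); Handover(day 2) before Research(day 3); Launch(day 1) before Draft(day 4); Launch(day 1) before Handover(day 2); max 1 per day (cap 1).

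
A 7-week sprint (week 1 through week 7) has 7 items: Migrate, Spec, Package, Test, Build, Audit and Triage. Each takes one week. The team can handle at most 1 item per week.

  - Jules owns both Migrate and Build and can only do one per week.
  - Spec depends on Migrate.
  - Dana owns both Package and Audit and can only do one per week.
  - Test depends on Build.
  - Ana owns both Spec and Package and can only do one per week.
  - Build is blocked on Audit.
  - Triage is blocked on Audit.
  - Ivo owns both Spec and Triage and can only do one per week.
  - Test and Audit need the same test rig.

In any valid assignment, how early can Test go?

Precedence pushes Test to at least week 3.
Test at week 3 is achievable: Migrate -> week 4, Spec -> week 5, Build -> week 2, Test -> week 3, Triage -> week 6, Package -> week 7, Audit -> week 1.

week 3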